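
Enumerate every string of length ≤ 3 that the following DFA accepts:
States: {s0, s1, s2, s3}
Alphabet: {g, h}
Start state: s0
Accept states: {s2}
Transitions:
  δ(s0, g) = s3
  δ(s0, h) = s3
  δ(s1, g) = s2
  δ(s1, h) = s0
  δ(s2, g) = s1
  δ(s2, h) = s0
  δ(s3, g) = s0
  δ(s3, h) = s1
ghg, hhg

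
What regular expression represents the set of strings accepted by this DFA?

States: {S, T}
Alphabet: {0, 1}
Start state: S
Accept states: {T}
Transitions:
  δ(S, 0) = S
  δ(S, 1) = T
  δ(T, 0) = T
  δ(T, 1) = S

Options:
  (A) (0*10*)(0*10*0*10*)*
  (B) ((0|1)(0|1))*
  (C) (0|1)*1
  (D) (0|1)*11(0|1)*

Check each option against the DFA on short strings; one disagreement eliminates an option:
  (A) (0*10*)(0*10*0*10*)*: agrees with the DFA on every string of length ≤ 6
  (B) ((0|1)(0|1))*: on ε the DFA stays in S and rejects (S ∉ Accept), but the regex matches it → eliminate
  (C) (0|1)*1: on '10' the DFA goes S → T → T and accepts (T ∈ Accept), but the regex does not match it → eliminate
  (D) (0|1)*11(0|1)*: on '1' the DFA goes S → T and accepts (T ∈ Accept), but the regex does not match it → eliminate
Only (A) is consistent with the DFA.
(A) (0*10*)(0*10*0*10*)*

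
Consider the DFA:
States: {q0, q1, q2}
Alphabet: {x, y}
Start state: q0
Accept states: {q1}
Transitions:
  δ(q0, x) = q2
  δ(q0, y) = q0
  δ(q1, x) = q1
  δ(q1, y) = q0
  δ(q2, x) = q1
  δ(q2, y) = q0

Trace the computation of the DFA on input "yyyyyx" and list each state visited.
read 'y': q0 → q0
  read 'y': q0 → q0
  read 'y': q0 → q0
  read 'y': q0 → q0
  read 'y': q0 → q0
  read 'x': q0 → q2
q0 -> q0 -> q0 -> q0 -> q0 -> q0 -> q2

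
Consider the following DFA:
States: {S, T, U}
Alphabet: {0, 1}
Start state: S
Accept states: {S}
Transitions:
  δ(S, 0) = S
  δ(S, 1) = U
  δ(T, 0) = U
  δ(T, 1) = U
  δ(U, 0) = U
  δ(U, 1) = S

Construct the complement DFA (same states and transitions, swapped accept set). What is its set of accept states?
Complement accept states = All states \ Original accept states
= {S, T, U} \ {S}
{T, U}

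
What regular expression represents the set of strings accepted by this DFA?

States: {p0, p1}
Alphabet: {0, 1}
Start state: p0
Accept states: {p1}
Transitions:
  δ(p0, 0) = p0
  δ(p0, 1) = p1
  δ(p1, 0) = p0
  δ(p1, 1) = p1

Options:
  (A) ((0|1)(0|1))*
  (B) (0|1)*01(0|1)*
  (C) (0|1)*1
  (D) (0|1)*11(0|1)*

Check each option against the DFA on short strings; one disagreement eliminates an option:
  (A) ((0|1)(0|1))*: on ε the DFA stays in p0 and rejects (p0 ∉ Accept), but the regex matches it → eliminate
  (B) (0|1)*01(0|1)*: on '1' the DFA goes p0 → p1 and accepts (p1 ∈ Accept), but the regex does not match it → eliminate
  (C) (0|1)*1: agrees with the DFA on every string of length ≤ 6
  (D) (0|1)*11(0|1)*: on '1' the DFA goes p0 → p1 and accepts (p1 ∈ Accept), but the regex does not match it → eliminate
Only (C) is consistent with the DFA.
(C) (0|1)*1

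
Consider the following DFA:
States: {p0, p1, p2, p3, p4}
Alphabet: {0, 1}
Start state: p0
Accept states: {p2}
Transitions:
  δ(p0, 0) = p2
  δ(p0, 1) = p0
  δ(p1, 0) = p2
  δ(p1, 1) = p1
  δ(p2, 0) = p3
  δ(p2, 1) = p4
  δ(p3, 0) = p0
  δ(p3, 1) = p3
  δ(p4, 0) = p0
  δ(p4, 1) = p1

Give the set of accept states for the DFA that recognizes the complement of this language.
Complement accept states = All states \ Original accept states
= {p0, p1, p2, p3, p4} \ {p2}
{p0, p1, p3, p4}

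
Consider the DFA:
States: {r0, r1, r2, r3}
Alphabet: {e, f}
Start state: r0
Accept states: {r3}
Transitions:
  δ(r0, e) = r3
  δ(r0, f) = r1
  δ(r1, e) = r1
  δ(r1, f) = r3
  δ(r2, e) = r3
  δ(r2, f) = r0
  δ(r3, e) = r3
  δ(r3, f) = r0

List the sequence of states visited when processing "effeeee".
read 'e': r0 → r3
  read 'f': r3 → r0
  read 'f': r0 → r1
  read 'e': r1 → r1
  read 'e': r1 → r1
  read 'e': r1 → r1
  read 'e': r1 → r1
r0 -> r3 -> r0 -> r1 -> r1 -> r1 -> r1 -> r1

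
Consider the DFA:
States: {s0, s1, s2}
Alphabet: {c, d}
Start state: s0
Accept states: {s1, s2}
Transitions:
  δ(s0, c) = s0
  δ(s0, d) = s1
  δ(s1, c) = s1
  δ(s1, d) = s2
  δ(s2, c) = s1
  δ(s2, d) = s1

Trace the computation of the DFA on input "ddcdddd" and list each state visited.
read 'd': s0 → s1
  read 'd': s1 → s2
  read 'c': s2 → s1
  read 'd': s1 → s2
  read 'd': s2 → s1
  read 'd': s1 → s2
  read 'd': s2 → s1
s0 -> s1 -> s2 -> s1 -> s2 -> s1 -> s2 -> s1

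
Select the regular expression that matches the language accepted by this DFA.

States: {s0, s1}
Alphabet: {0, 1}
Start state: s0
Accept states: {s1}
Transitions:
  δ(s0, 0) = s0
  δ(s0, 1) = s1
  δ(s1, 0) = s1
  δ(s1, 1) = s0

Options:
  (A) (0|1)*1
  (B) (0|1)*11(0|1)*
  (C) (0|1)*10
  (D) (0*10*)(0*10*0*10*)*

Check each option against the DFA on short strings; one disagreement eliminates an option:
  (A) (0|1)*1: on '10' the DFA goes s0 → s1 → s1 and accepts (s1 ∈ Accept), but the regex does not match it → eliminate
  (B) (0|1)*11(0|1)*: on '1' the DFA goes s0 → s1 and accepts (s1 ∈ Accept), but the regex does not match it → eliminate
  (C) (0|1)*10: on '1' the DFA goes s0 → s1 and accepts (s1 ∈ Accept), but the regex does not match it → eliminate
  (D) (0*10*)(0*10*0*10*)*: agrees with the DFA on every string of length ≤ 6
Only (D) is consistent with the DFA.
(D) (0*10*)(0*10*0*10*)*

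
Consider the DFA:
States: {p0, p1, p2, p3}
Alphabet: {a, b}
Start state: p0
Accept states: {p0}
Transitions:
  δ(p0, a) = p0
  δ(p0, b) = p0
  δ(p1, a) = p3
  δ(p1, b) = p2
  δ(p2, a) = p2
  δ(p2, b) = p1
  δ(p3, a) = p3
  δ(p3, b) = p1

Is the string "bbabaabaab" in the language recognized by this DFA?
Processing string "bbabaabaab":
  p0 --b--> p0
  p0 --b--> p0
  p0 --a--> p0
  p0 --b--> p0
  p0 --a--> p0
  p0 --a--> p0
  p0 --b--> p0
  p0 --a--> p0
  p0 --a--> p0
  p0 --b--> p0
Final state: p0
Accept states: {p0}
Yes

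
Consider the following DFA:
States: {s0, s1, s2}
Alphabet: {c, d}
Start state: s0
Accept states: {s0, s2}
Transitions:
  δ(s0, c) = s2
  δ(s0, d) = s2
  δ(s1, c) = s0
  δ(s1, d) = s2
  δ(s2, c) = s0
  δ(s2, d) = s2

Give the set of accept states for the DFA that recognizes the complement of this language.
Complement accept states = All states \ Original accept states
= {s0, s1, s2} \ {s0, s2}
{s1}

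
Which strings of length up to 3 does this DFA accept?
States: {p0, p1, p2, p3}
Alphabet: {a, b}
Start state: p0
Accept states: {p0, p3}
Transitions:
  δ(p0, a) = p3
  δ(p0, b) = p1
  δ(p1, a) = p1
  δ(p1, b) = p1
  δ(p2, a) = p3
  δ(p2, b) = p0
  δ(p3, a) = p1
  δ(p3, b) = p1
ε, a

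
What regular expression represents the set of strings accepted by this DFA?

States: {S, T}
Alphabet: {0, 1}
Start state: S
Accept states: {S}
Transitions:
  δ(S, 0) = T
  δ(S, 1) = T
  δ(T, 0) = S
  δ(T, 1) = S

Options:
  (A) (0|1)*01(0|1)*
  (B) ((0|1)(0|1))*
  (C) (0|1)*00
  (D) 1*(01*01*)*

Check each option against the DFA on short strings; one disagreement eliminates an option:
  (A) (0|1)*01(0|1)*: on ε the DFA stays in S and accepts (S ∈ Accept), but the regex does not match it → eliminate
  (B) ((0|1)(0|1))*: agrees with the DFA on every string of length ≤ 6
  (C) (0|1)*00: on ε the DFA stays in S and accepts (S ∈ Accept), but the regex does not match it → eliminate
  (D) 1*(01*01*)*: on '1' the DFA goes S → T and rejects (T ∉ Accept), but the regex matches it → eliminate
Only (B) is consistent with the DFA.
(B) ((0|1)(0|1))*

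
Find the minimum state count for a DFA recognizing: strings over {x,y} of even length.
By Myhill–Nerode, count the distinguishable equivalence classes: two classes — parity of the length.
2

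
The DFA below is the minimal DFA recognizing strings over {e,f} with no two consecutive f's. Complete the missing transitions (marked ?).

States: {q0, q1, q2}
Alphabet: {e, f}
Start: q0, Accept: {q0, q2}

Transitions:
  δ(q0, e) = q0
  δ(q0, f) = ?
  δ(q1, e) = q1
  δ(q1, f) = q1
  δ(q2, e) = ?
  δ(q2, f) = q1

From the language and accept set, identify what each state tracks — q0: last symbol not f (ok); q1: saw ff (dead); q2: last symbol f (ok).
Each missing δ(q, a) is the state matching the new tracked value after reading a.
δ(q0, f) = q2; δ(q2, e) = q0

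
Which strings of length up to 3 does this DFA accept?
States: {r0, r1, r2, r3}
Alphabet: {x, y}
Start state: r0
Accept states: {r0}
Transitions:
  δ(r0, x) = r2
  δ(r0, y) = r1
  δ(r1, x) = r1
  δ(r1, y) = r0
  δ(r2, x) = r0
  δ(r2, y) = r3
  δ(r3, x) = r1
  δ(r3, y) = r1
ε, xx, yy, yxy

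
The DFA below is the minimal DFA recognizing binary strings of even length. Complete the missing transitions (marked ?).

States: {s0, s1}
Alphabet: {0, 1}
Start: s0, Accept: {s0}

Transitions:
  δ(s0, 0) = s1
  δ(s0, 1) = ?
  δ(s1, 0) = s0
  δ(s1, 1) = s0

From the language and accept set, identify what each state tracks — s0: even length so far; s1: odd length so far.
Each missing δ(q, a) is the state matching the new tracked value after reading a.
δ(s0, 1) = s1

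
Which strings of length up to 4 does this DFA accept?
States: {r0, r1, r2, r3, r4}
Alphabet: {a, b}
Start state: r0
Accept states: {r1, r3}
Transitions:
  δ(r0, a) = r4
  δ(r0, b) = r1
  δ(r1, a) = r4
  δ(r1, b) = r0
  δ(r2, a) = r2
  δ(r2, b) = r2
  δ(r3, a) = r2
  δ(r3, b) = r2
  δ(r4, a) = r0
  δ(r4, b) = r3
b, ab, aab, bab, bbb, aaab, baab, bbab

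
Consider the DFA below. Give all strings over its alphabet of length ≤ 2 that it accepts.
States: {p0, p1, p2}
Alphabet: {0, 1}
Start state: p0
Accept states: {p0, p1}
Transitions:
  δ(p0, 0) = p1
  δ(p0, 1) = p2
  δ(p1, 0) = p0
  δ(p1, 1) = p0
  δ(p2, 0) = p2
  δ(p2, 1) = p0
ε, 0, 00, 01, 11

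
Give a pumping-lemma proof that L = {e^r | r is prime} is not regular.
Assume L is regular with pumping length p. Idea: pumping by a suitable count produces a composite length.
Let q be a prime with q ≥ p and choose s = e^q ∈ L. By the pumping lemma, s = xyz with |xy| ≤ p, |y| = k ≥ 1. Take i = q+1: |xy^(q+1)z| = q + q·k = q(1+k). Since q ≥ 2 and 1+k ≥ 2, q(1+k) is composite, so xy^(q+1)z ∉ L.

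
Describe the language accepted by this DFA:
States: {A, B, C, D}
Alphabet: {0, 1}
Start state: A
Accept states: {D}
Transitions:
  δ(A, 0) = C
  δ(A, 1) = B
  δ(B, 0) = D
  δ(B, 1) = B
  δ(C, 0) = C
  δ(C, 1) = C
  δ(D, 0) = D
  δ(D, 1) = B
Testing a few strings:
  '000' → reject
  '110' → accept
  '01' → reject
  '1' → reject
State roles: A=no input read; B=started with 1, last symbol 1; C=started with 0 (dead); D=started with 1, last symbol 0
All binary strings that start with 1 and end with 0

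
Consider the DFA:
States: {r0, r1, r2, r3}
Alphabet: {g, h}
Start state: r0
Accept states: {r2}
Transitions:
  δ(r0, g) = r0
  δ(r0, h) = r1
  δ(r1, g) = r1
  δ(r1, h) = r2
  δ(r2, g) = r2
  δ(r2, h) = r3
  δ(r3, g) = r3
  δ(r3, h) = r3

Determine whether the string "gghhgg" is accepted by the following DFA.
Processing string "gghhgg":
  r0 --g--> r0
  r0 --g--> r0
  r0 --h--> r1
  r1 --h--> r2
  r2 --g--> r2
  r2 --g--> r2
Final state: r2
Accept states: {r2}
Yes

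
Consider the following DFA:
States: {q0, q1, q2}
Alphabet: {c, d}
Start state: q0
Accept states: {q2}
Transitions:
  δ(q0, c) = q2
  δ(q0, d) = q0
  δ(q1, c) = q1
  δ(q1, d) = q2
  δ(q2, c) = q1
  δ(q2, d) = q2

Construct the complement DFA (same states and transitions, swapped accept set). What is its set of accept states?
Complement accept states = All states \ Original accept states
= {q0, q1, q2} \ {q2}
{q0, q1}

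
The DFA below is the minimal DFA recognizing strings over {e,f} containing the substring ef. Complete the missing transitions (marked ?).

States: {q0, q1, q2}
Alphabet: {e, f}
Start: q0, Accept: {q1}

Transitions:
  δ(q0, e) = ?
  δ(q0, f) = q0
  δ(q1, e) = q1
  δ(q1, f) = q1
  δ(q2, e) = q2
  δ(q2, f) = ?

From the language and accept set, identify what each state tracks — q0: no e seen yet; q1: substring ef seen; q2: seen a e, waiting for f.
Each missing δ(q, a) is the state matching the new tracked value after reading a.
δ(q0, e) = q2; δ(q2, f) = q1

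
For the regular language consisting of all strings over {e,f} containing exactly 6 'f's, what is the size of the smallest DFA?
By Myhill–Nerode, count the distinguishable equivalence classes: 8 classes — having seen 0, 1, …, 6, or >6 copies of 'f'; the count-6 class is the only accepting one and >6 is dead.
8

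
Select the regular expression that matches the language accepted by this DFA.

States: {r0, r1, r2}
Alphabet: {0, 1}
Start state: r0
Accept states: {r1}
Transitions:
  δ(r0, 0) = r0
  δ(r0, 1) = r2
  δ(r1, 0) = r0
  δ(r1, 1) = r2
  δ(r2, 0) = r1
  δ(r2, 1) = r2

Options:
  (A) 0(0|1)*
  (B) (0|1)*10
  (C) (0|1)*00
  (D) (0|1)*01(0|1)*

Check each option against the DFA on short strings; one disagreement eliminates an option:
  (A) 0(0|1)*: on '0' the DFA goes r0 → r0 and rejects (r0 ∉ Accept), but the regex matches it → eliminate
  (B) (0|1)*10: agrees with the DFA on every string of length ≤ 6
  (C) (0|1)*00: on '00' the DFA goes r0 → r0 → r0 and rejects (r0 ∉ Accept), but the regex matches it → eliminate
  (D) (0|1)*01(0|1)*: on '01' the DFA goes r0 → r0 → r2 and rejects (r2 ∉ Accept), but the regex matches it → eliminate
Only (B) is consistent with the DFA.
(B) (0|1)*10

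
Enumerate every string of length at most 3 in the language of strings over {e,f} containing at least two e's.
ee, eee, eef, efe, fee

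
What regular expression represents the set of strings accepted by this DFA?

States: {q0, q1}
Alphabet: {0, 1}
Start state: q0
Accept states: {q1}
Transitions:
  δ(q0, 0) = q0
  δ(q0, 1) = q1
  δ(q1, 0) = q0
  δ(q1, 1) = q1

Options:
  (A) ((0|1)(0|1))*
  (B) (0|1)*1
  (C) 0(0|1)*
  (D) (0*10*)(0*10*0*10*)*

Check each option against the DFA on short strings; one disagreement eliminates an option:
  (A) ((0|1)(0|1))*: on ε the DFA stays in q0 and rejects (q0 ∉ Accept), but the regex matches it → eliminate
  (B) (0|1)*1: agrees with the DFA on every string of length ≤ 6
  (C) 0(0|1)*: on '0' the DFA goes q0 → q0 and rejects (q0 ∉ Accept), but the regex matches it → eliminate
  (D) (0*10*)(0*10*0*10*)*: on '10' the DFA goes q0 → q1 → q0 and rejects (q0 ∉ Accept), but the regex matches it → eliminate
Only (B) is consistent with the DFA.
(B) (0|1)*1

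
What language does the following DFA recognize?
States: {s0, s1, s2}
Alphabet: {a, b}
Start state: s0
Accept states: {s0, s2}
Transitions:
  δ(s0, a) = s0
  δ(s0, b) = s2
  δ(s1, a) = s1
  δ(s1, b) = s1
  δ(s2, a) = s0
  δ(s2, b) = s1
Testing a few strings:
  'b' → accept
  'baba' → accept
  'ba' → accept
  'aa' → accept
State roles: s0=last symbol not b (ok); s1=saw bb (dead); s2=last symbol b (ok)
All strings over {a,b} with no two consecutive b's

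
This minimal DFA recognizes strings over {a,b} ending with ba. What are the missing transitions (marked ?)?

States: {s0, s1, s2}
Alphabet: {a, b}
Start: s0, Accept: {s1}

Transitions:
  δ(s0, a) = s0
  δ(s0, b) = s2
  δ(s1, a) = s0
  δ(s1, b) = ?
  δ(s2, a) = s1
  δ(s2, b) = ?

From the language and accept set, identify what each state tracks — s0: no suffix match; s1: suffix is ba; s2: one trailing b.
Each missing δ(q, a) is the state matching the new tracked value after reading a.
δ(s1, b) = s2; δ(s2, b) = s2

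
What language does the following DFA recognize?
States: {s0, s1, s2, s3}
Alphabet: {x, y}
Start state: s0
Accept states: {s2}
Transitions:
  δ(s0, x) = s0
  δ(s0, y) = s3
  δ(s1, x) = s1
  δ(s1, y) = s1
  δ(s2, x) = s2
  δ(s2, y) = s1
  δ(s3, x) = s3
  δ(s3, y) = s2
Testing a few strings:
  'yyyx' → reject
  'yxxx' → reject
  'xyy' → accept
  'y' → reject
State roles: s0=zero y's; s1=≥ three y's (dead); s2=two y's; s3=one y
All strings over {x,y} containing exactly two y's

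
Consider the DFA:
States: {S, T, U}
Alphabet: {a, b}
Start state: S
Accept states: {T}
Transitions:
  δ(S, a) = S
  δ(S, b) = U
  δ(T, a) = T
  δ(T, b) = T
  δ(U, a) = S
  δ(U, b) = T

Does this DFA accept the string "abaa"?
Processing string "abaa":
  S --a--> S
  S --b--> U
  U --a--> S
  S --a--> S
Final state: S
Accept states: {T}
No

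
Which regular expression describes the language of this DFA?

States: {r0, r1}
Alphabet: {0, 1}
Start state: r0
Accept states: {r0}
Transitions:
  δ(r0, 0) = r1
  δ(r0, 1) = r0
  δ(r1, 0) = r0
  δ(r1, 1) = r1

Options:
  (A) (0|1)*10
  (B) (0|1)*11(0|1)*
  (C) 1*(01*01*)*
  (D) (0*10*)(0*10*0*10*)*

Check each option against the DFA on short strings; one disagreement eliminates an option:
  (A) (0|1)*10: on ε the DFA stays in r0 and accepts (r0 ∈ Accept), but the regex does not match it → eliminate
  (B) (0|1)*11(0|1)*: on ε the DFA stays in r0 and accepts (r0 ∈ Accept), but the regex does not match it → eliminate
  (C) 1*(01*01*)*: agrees with the DFA on every string of length ≤ 6
  (D) (0*10*)(0*10*0*10*)*: on ε the DFA stays in r0 and accepts (r0 ∈ Accept), but the regex does not match it → eliminate
Only (C) is consistent with the DFA.
(C) 1*(01*01*)*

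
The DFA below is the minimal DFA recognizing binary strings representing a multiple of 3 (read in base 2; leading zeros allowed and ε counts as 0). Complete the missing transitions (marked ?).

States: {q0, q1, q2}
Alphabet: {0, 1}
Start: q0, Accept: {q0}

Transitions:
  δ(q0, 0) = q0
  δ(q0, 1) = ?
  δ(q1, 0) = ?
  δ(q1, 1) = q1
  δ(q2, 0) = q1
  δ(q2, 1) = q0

From the language and accept set, identify what each state tracks — q0: value ≡ 0 (mod 3); q1: value ≡ 2 (mod 3); q2: value ≡ 1 (mod 3).
Each missing δ(q, a) is the state matching the new tracked value after reading a.
δ(q0, 1) = q2; δ(q1, 0) = q2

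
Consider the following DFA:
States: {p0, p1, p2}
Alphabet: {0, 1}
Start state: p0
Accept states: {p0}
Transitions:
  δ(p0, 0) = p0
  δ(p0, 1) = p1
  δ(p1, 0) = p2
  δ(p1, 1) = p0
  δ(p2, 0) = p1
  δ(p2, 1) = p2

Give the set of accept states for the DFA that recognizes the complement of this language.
Complement accept states = All states \ Original accept states
= {p0, p1, p2} \ {p0}
{p1, p2}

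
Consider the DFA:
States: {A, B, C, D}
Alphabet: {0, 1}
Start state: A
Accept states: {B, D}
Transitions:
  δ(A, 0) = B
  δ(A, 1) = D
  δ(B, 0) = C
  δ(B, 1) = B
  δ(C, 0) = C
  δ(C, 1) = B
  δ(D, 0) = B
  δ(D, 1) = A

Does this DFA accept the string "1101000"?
Processing string "1101000":
  A --1--> D
  D --1--> A
  A --0--> B
  B --1--> B
  B --0--> C
  C --0--> C
  C --0--> C
Final state: C
Accept states: {B, D}
No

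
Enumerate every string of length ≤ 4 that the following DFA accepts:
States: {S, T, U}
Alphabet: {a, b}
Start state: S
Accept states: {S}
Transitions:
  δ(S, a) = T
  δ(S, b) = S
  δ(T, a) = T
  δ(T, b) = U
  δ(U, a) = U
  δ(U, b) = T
ε, b, bb, bbb, bbbb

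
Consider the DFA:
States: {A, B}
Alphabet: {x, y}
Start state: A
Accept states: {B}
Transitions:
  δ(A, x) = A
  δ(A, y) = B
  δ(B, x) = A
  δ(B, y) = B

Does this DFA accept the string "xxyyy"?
Processing string "xxyyy":
  A --x--> A
  A --x--> A
  A --y--> B
  B --y--> B
  B --y--> B
Final state: B
Accept states: {B}
Yes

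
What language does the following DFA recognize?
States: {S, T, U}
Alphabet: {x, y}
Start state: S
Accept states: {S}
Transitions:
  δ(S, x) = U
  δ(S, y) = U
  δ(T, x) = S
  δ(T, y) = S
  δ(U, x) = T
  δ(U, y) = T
Testing a few strings:
  'xxyy' → reject
  'x' → reject
  'yy' → reject
  'yxx' → accept
State roles: S=length ≡ 0 (mod 3); T=length ≡ 2 (mod 3); U=length ≡ 1 (mod 3)
All strings over {x,y} whose length is a multiple of 3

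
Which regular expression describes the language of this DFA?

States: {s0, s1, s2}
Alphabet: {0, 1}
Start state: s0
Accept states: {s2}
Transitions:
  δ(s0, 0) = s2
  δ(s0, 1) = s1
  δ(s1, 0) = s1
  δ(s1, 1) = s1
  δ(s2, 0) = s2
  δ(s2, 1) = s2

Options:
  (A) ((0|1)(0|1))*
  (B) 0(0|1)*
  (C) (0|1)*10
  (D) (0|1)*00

Check each option against the DFA on short strings; one disagreement eliminates an option:
  (A) ((0|1)(0|1))*: on ε the DFA stays in s0 and rejects (s0 ∉ Accept), but the regex matches it → eliminate
  (B) 0(0|1)*: agrees with the DFA on every string of length ≤ 6
  (C) (0|1)*10: on '0' the DFA goes s0 → s2 and accepts (s2 ∈ Accept), but the regex does not match it → eliminate
  (D) (0|1)*00: on '0' the DFA goes s0 → s2 and accepts (s2 ∈ Accept), but the regex does not match it → eliminate
Only (B) is consistent with the DFA.
(B) 0(0|1)*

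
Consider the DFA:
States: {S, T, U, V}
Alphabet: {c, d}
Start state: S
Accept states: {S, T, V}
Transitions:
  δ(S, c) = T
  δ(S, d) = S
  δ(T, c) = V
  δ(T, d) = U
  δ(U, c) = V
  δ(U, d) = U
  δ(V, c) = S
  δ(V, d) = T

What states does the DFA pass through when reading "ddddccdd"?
read 'd': S → S
  read 'd': S → S
  read 'd': S → S
  read 'd': S → S
  read 'c': S → T
  read 'c': T → V
  read 'd': V → T
  read 'd': T → U
S -> S -> S -> S -> S -> T -> V -> T -> U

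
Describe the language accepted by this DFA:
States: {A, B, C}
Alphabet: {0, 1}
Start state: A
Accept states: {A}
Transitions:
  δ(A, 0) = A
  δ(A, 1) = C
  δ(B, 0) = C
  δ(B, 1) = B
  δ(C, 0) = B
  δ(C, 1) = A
Testing a few strings:
  '0110' → accept
  '0' → accept
  '01' → reject
  '1' → reject
State roles: A=value ≡ 0 (mod 3); B=value ≡ 2 (mod 3); C=value ≡ 1 (mod 3)
All binary strings representing a multiple of 3 (read in base 2; leading zeros allowed and ε counts as 0)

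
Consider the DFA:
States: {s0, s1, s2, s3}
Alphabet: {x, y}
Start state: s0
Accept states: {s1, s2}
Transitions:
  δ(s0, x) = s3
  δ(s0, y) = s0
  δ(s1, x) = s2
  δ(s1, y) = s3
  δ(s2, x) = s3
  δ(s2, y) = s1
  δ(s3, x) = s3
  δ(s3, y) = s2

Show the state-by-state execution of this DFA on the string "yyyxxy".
read 'y': s0 → s0
  read 'y': s0 → s0
  read 'y': s0 → s0
  read 'x': s0 → s3
  read 'x': s3 → s3
  read 'y': s3 → s2
s0 -> s0 -> s0 -> s0 -> s3 -> s3 -> s2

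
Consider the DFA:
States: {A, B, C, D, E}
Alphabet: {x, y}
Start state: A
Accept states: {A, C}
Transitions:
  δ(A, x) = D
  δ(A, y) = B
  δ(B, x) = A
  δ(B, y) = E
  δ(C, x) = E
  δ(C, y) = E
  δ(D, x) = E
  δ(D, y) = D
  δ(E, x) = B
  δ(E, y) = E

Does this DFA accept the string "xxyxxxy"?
Processing string "xxyxxxy":
  A --x--> D
  D --x--> E
  E --y--> E
  E --x--> B
  B --x--> A
  A --x--> D
  D --y--> D
Final state: D
Accept states: {A, C}
No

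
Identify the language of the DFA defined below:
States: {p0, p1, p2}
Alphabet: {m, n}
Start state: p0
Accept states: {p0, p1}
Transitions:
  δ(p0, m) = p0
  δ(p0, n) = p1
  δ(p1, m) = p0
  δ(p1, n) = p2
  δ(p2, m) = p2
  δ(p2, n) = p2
Testing a few strings:
  'nmn' → accept
  'mnn' → reject
  'mnnn' → reject
  'nn' → reject
State roles: p0=last symbol not n (ok); p1=last symbol n (ok); p2=saw nn (dead)
All strings over {m,n} with no two consecutive n's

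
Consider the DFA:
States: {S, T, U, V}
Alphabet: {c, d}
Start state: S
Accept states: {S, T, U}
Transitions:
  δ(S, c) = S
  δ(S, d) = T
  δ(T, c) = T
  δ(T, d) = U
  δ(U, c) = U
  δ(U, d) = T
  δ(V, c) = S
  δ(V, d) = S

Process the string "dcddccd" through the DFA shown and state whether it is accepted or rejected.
Processing string "dcddccd":
  S --d--> T
  T --c--> T
  T --d--> U
  U --d--> T
  T --c--> T
  T --c--> T
  T --d--> U
Final state: U
Accept states: {S, T, U}
Yes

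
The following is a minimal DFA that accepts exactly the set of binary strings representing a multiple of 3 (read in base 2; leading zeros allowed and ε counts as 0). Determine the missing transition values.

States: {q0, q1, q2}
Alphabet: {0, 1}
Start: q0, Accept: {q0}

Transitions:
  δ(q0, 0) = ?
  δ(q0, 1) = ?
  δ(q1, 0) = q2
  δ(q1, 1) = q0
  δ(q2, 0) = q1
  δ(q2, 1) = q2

From the language and accept set, identify what each state tracks — q0: value ≡ 0 (mod 3); q1: value ≡ 1 (mod 3); q2: value ≡ 2 (mod 3).
Each missing δ(q, a) is the state matching the new tracked value after reading a.
δ(q0, 0) = q0; δ(q0, 1) = q1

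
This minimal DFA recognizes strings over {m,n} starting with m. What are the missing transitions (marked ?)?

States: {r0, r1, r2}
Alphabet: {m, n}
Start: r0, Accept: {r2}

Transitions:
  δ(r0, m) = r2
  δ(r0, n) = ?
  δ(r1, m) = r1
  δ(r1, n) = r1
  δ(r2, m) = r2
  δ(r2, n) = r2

From the language and accept set, identify what each state tracks — r0: no input read; r1: started with n (dead); r2: started with m.
Each missing δ(q, a) is the state matching the new tracked value after reading a.
δ(r0, n) = r1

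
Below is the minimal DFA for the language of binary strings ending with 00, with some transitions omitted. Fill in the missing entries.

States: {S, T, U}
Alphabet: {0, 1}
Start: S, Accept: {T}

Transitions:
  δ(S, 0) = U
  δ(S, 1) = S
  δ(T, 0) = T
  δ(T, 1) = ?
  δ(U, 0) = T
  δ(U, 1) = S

From the language and accept set, identify what each state tracks — S: last symbol not 0; T: two trailing 0's; U: one trailing 0.
Each missing δ(q, a) is the state matching the new tracked value after reading a.
δ(T, 1) = S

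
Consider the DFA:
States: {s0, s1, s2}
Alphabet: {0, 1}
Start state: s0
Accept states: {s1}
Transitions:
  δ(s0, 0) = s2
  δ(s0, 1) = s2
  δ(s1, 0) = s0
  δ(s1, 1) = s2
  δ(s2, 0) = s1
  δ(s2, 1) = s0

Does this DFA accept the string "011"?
Processing string "011":
  s0 --0--> s2
  s2 --1--> s0
  s0 --1--> s2
Final state: s2
Accept states: {s1}
No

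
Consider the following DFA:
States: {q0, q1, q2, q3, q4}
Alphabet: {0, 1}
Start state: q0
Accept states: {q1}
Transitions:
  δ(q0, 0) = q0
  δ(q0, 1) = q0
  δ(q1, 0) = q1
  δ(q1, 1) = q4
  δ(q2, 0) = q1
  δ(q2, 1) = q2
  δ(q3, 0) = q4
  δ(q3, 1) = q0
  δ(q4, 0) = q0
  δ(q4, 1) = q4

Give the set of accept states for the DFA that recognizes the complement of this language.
Complement accept states = All states \ Original accept states
= {q0, q1, q2, q3, q4} \ {q1}
{q0, q2, q3, q4}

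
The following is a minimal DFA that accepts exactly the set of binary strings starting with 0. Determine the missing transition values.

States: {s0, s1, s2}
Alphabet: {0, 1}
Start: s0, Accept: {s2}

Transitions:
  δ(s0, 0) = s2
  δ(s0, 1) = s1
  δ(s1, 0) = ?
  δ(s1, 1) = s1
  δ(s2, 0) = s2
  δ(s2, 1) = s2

From the language and accept set, identify what each state tracks — s0: no input read; s1: started with 1 (dead); s2: started with 0.
Each missing δ(q, a) is the state matching the new tracked value after reading a.
δ(s1, 0) = s1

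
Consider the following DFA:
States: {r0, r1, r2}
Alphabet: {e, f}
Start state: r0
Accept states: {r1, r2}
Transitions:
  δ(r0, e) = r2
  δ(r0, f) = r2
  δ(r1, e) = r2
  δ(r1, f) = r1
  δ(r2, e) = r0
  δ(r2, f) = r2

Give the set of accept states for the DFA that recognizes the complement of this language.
Complement accept states = All states \ Original accept states
= {r0, r1, r2} \ {r1, r2}
{r0}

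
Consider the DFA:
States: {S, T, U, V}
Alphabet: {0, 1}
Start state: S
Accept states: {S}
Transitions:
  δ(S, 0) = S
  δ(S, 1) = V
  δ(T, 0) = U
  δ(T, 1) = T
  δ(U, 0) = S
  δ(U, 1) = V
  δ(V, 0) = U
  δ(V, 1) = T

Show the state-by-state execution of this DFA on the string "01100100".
read '0': S → S
  read '1': S → V
  read '1': V → T
  read '0': T → U
  read '0': U → S
  read '1': S → V
  read '0': V → U
  read '0': U → S
S -> S -> V -> T -> U -> S -> V -> U -> S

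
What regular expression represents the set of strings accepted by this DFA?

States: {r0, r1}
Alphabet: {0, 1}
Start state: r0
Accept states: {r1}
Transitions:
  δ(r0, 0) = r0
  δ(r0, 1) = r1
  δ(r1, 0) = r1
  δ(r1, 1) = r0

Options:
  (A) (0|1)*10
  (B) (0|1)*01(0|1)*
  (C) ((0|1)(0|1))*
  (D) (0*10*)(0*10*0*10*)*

Check each option against the DFA on short strings; one disagreement eliminates an option:
  (A) (0|1)*10: on '1' the DFA goes r0 → r1 and accepts (r1 ∈ Accept), but the regex does not match it → eliminate
  (B) (0|1)*01(0|1)*: on '1' the DFA goes r0 → r1 and accepts (r1 ∈ Accept), but the regex does not match it → eliminate
  (C) ((0|1)(0|1))*: on ε the DFA stays in r0 and rejects (r0 ∉ Accept), but the regex matches it → eliminate
  (D) (0*10*)(0*10*0*10*)*: agrees with the DFA on every string of length ≤ 6
Only (D) is consistent with the DFA.
(D) (0*10*)(0*10*0*10*)*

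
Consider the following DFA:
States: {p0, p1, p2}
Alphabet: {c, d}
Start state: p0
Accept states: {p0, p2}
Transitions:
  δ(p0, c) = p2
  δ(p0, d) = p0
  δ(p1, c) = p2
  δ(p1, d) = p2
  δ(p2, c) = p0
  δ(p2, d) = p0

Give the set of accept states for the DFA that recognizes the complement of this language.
Complement accept states = All states \ Original accept states
= {p0, p1, p2} \ {p0, p2}
{p1}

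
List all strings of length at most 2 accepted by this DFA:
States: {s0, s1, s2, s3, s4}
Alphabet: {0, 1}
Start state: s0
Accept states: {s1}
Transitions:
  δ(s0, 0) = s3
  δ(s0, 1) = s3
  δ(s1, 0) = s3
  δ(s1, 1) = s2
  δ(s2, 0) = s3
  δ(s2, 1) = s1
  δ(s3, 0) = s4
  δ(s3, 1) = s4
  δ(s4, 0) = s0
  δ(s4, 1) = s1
None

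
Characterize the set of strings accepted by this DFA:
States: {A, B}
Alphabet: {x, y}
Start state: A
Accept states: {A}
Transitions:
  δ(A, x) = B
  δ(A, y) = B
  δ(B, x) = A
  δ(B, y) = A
Testing a few strings:
  'x' → reject
  'xy' → accept
  'y' → reject
  'xyx' → reject
State roles: A=even length so far; B=odd length so far
All strings over {x,y} of even length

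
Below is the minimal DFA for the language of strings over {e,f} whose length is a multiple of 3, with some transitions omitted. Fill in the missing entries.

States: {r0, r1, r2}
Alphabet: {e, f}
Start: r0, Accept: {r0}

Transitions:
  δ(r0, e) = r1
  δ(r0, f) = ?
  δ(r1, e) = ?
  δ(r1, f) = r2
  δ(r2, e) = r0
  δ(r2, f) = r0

From the language and accept set, identify what each state tracks — r0: length ≡ 0 (mod 3); r1: length ≡ 1 (mod 3); r2: length ≡ 2 (mod 3).
Each missing δ(q, a) is the state matching the new tracked value after reading a.
δ(r0, f) = r1; δ(r1, e) = r2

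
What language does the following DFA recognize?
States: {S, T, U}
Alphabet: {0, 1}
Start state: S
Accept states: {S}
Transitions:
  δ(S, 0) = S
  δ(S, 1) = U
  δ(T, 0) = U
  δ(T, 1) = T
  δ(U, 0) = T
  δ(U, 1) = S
Testing a few strings:
  '1' → reject
  '0011' → accept
  '110' → accept
  '00' → accept
State roles: S=value ≡ 0 (mod 3); T=value ≡ 2 (mod 3); U=value ≡ 1 (mod 3)
All binary strings representing a multiple of 3 (read in base 2; leading zeros allowed and ε counts as 0)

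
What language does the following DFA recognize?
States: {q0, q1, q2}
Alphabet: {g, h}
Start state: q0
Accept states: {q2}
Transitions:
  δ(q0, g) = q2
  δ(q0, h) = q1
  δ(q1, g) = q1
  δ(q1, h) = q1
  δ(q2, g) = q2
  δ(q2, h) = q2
Testing a few strings:
  'g' → accept
  'ghg' → accept
  'gg' → accept
  'h' → reject
State roles: q0=no input read; q1=started with h (dead); q2=started with g
All strings over {g,h} starting with g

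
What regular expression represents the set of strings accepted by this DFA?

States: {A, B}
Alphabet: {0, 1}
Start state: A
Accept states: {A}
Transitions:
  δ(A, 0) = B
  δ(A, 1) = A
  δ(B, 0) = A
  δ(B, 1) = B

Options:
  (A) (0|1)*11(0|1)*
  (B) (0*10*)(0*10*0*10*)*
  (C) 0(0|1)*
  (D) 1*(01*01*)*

Check each option against the DFA on short strings; one disagreement eliminates an option:
  (A) (0|1)*11(0|1)*: on ε the DFA stays in A and accepts (A ∈ Accept), but the regex does not match it → eliminate
  (B) (0*10*)(0*10*0*10*)*: on ε the DFA stays in A and accepts (A ∈ Accept), but the regex does not match it → eliminate
  (C) 0(0|1)*: on ε the DFA stays in A and accepts (A ∈ Accept), but the regex does not match it → eliminate
  (D) 1*(01*01*)*: agrees with the DFA on every string of length ≤ 6
Only (D) is consistent with the DFA.
(D) 1*(01*01*)*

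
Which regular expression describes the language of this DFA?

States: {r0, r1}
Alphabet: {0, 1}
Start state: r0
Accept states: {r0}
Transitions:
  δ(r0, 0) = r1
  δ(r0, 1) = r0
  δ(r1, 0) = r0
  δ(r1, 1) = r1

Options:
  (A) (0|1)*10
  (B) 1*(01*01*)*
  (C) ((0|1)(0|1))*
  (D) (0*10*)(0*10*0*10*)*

Check each option against the DFA on short strings; one disagreement eliminates an option:
  (A) (0|1)*10: on ε the DFA stays in r0 and accepts (r0 ∈ Accept), but the regex does not match it → eliminate
  (B) 1*(01*01*)*: agrees with the DFA on every string of length ≤ 6
  (C) ((0|1)(0|1))*: on '1' the DFA goes r0 → r0 and accepts (r0 ∈ Accept), but the regex does not match it → eliminate
  (D) (0*10*)(0*10*0*10*)*: on ε the DFA stays in r0 and accepts (r0 ∈ Accept), but the regex does not match it → eliminate
Only (B) is consistent with the DFA.
(B) 1*(01*01*)*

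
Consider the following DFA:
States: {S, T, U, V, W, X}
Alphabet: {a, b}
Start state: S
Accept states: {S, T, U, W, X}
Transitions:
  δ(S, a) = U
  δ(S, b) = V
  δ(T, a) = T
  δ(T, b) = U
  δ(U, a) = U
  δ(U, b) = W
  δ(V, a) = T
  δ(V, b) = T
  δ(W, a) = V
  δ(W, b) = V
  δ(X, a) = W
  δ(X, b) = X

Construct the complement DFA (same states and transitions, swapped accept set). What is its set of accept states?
Complement accept states = All states \ Original accept states
= {S, T, U, V, W, X} \ {S, T, U, W, X}
{V}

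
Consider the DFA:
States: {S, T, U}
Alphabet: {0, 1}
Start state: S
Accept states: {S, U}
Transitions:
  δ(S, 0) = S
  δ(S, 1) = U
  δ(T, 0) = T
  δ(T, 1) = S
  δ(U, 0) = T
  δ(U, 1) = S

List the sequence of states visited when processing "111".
read '1': S → U
  read '1': U → S
  read '1': S → U
S -> U -> S -> U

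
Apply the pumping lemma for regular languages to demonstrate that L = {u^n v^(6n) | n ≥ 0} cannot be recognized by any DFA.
Assume L is regular with pumping length p. Idea: pumping the u-block breaks the 1:6 ratio.
Choose s = u^p v^(6p) (length 7p ≥ p). By the pumping lemma, s = xyz with |xy| ≤ p, |y| > 0, so y = u^k with k ≥ 1. Then xy²z = u^(p+k) v^(6p). For this to be in L we would need 6p = 6(p+k), i.e. 6k = 0, contradicting k ≥ 1. So xy²z ∉ L.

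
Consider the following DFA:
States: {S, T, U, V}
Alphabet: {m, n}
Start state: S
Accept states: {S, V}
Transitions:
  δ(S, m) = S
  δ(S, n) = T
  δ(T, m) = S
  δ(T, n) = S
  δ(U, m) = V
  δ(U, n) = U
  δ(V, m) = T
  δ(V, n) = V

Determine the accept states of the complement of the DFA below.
Complement accept states = All states \ Original accept states
= {S, T, U, V} \ {S, V}
{T, U}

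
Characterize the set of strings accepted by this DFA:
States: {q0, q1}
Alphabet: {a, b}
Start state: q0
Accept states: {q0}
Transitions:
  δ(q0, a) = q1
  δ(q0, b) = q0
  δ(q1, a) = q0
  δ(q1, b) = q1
Testing a few strings:
  'a' → reject
  'bb' → accept
  'ab' → reject
  'abb' → reject
State roles: q0=even number of a's so far; q1=odd number of a's so far
All strings over {a,b} with an even number of a's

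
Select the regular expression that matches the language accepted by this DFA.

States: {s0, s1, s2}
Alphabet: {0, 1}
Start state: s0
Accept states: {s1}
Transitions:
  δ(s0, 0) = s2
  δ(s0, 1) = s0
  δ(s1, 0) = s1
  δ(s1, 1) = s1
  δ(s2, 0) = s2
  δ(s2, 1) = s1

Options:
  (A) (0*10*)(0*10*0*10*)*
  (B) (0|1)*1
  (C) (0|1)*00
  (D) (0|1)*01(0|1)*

Check each option against the DFA on short strings; one disagreement eliminates an option:
  (A) (0*10*)(0*10*0*10*)*: on '1' the DFA goes s0 → s0 and rejects (s0 ∉ Accept), but the regex matches it → eliminate
  (B) (0|1)*1: on '1' the DFA goes s0 → s0 and rejects (s0 ∉ Accept), but the regex matches it → eliminate
  (C) (0|1)*00: on '00' the DFA goes s0 → s2 → s2 and rejects (s2 ∉ Accept), but the regex matches it → eliminate
  (D) (0|1)*01(0|1)*: agrees with the DFA on every string of length ≤ 6
Only (D) is consistent with the DFA.
(D) (0|1)*01(0|1)*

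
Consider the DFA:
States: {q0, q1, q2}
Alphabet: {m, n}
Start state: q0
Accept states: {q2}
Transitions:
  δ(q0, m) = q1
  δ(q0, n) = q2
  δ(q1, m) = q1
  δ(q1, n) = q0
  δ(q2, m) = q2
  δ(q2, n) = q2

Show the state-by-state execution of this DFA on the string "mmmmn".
read 'm': q0 → q1
  read 'm': q1 → q1
  read 'm': q1 → q1
  read 'm': q1 → q1
  read 'n': q1 → q0
q0 -> q1 -> q1 -> q1 -> q1 -> q0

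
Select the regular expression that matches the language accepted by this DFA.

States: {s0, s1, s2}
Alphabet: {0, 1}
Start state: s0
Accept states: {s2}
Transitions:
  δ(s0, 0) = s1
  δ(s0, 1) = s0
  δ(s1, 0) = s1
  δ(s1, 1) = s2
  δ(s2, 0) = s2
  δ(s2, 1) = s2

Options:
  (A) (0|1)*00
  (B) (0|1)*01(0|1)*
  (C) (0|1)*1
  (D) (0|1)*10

Check each option against the DFA on short strings; one disagreement eliminates an option:
  (A) (0|1)*00: on '00' the DFA goes s0 → s1 → s1 and rejects (s1 ∉ Accept), but the regex matches it → eliminate
  (B) (0|1)*01(0|1)*: agrees with the DFA on every string of length ≤ 6
  (C) (0|1)*1: on '1' the DFA goes s0 → s0 and rejects (s0 ∉ Accept), but the regex matches it → eliminate
  (D) (0|1)*10: on '01' the DFA goes s0 → s1 → s2 and accepts (s2 ∈ Accept), but the regex does not match it → eliminate
Only (B) is consistent with the DFA.
(B) (0|1)*01(0|1)*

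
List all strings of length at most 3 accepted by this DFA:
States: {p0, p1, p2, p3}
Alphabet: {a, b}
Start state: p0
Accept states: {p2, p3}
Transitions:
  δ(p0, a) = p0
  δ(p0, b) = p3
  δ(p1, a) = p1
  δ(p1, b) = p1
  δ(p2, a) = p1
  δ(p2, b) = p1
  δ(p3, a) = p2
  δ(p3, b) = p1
b, ab, ba, aab, aba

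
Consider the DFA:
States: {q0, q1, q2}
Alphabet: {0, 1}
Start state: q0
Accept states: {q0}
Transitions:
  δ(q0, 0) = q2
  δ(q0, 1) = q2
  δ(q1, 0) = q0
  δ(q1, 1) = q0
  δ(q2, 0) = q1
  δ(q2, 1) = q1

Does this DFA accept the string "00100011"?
Processing string "00100011":
  q0 --0--> q2
  q2 --0--> q1
  q1 --1--> q0
  q0 --0--> q2
  q2 --0--> q1
  q1 --0--> q0
  q0 --1--> q2
  q2 --1--> q1
Final state: q1
Accept states: {q0}
No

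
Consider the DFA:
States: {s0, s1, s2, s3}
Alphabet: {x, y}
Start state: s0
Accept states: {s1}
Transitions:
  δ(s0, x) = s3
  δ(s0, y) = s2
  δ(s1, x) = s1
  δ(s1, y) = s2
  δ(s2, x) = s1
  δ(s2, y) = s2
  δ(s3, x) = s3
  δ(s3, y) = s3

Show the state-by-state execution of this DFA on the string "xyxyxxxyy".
read 'x': s0 → s3
  read 'y': s3 → s3
  read 'x': s3 → s3
  read 'y': s3 → s3
  read 'x': s3 → s3
  read 'x': s3 → s3
  read 'x': s3 → s3
  read 'y': s3 → s3
  read 'y': s3 → s3
s0 -> s3 -> s3 -> s3 -> s3 -> s3 -> s3 -> s3 -> s3 -> s3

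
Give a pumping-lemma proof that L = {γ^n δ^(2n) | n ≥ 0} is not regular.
Assume L is regular with pumping length p. Idea: pumping the γ-block breaks the 1:2 ratio.
Choose s = γ^p δ^(2p) (length 3p ≥ p). By the pumping lemma, s = xyz with |xy| ≤ p, |y| > 0, so y = γ^k with k ≥ 1. Then xy²z = γ^(p+k) δ^(2p). For this to be in L we would need 2p = 2(p+k), i.e. 2k = 0, contradicting k ≥ 1. So xy²z ∉ L.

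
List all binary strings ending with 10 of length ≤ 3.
10, 010, 110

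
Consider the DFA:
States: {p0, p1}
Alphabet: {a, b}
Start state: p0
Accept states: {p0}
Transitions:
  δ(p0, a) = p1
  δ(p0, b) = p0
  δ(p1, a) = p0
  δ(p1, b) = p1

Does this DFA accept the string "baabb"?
Processing string "baabb":
  p0 --b--> p0
  p0 --a--> p1
  p1 --a--> p0
  p0 --b--> p0
  p0 --b--> p0
Final state: p0
Accept states: {p0}
Yes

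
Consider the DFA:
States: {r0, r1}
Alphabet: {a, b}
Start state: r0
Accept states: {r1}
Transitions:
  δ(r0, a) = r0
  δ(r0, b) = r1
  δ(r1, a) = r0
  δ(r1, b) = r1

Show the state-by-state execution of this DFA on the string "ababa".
read 'a': r0 → r0
  read 'b': r0 → r1
  read 'a': r1 → r0
  read 'b': r0 → r1
  read 'a': r1 → r0
r0 -> r0 -> r1 -> r0 -> r1 -> r0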